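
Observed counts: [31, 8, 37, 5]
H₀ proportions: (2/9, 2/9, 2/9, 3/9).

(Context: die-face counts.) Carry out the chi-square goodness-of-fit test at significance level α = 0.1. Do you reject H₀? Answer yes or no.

reject H₀: yes

n = 81; E_i = n·p_i = [18.00, 18.00, 18.00, 27.00]
χ² = (31−18.00)²/18.00 + (8−18.00)²/18.00 + (37−18.00)²/18.00 + (5−27.00)²/27.00 = 52.9259
df = 3
p-value (upper-tail) = 0.00000
At α=0.1: p < α → reject H₀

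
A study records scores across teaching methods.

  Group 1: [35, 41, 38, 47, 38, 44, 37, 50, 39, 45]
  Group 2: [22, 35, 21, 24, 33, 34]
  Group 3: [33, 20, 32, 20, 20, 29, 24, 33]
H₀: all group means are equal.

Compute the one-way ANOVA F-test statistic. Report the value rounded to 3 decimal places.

test statistic = 18.503

Group means [41.40, 28.17, 26.38], grand mean 33.083
SSB = Σnᵢ(x̄ᵢ−x̄)² = 1196.725; SSW = ΣΣ(x−x̄ᵢ)² = 679.108
MSB = 1196.725/2 = 598.3625; MSW = 679.108/21 = 32.3385
F = MSB/MSW = 18.5031
df = (2, 21)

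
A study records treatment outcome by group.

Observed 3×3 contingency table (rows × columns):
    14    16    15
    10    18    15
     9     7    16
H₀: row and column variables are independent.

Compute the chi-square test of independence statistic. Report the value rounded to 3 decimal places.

test statistic = 4.248

Row totals [45, 43, 32], col totals [33, 41, 46], n=120
χ² = (14−12.38)²/12.38 + (16−15.38)²/15.38 + (15−17.25)²/17.25 + (10−11.82)²/11.82 + (18−14.69)²/14.69 + (15−16.48)²/16.48 + (9−8.80)²/8.80 + (7−10.93)²/10.93 + (16−12.27)²/12.27 = 4.2482
df = 4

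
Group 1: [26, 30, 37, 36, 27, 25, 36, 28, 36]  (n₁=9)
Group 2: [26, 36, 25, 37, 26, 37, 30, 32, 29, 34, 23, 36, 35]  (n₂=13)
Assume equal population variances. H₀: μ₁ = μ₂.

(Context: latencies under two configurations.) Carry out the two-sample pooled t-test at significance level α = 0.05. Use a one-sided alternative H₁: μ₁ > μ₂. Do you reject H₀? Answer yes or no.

reject H₀: no

x̄₁=31.222, s₁=4.969, n₁=9
x̄₂=31.231, s₂=5.019, n₂=13
s_p² = [8·4.969² + 12·5.019²]/20 = 24.9932
SE = √(s_p²·(1/9+1/13)) = 2.1678
t = (31.222−31.231)/2.1678 = -0.0039
df = 20
p-value (one-sided, H₁ greater) = 0.50155
At α=0.05: p ≥ α → fail to reject H₀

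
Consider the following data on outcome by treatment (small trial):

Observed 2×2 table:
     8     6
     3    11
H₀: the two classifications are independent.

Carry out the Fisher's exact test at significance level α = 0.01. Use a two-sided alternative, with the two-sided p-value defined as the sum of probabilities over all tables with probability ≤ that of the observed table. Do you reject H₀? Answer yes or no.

Margins: r₁=14, r₂=14, c₁=11, c₂=17, n=28
p_obs = C(14,8)·C(14,3)/C(28,11); sum pmf over tables with pmf ≤ p_obs
p-value (two-sided) = 0.12011
At α=0.01: p ≥ α → fail to reject H₀

reject H₀: no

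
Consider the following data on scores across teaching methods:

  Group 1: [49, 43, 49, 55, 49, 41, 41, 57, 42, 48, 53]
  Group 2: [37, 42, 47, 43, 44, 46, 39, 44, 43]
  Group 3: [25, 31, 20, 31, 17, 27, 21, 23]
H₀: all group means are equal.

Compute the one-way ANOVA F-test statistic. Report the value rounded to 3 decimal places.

Group means [47.91, 42.78, 24.38], grand mean 39.536
SSB = Σnᵢ(x̄ᵢ−x̄)² = 2704.625; SSW = ΣΣ(x−x̄ᵢ)² = 578.340
MSB = 2704.625/2 = 1352.3123; MSW = 578.340/25 = 23.1336
F = MSB/MSW = 58.4567
df = (2, 25)

test statistic = 58.457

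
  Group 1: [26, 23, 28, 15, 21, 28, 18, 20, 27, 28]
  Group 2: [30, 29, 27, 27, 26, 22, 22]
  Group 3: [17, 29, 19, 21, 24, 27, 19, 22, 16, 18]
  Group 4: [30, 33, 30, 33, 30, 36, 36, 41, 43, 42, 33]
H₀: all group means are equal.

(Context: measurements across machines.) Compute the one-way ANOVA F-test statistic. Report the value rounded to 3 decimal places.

Group means [23.40, 26.14, 21.20, 35.18], grand mean 26.737
SSB = Σnᵢ(x̄ᵢ−x̄)² = 1204.875; SSW = ΣΣ(x−x̄ᵢ)² = 664.494
MSB = 1204.875/3 = 401.6250; MSW = 664.494/34 = 19.5439
F = MSB/MSW = 20.5499
df = (3, 34)

test statistic = 20.550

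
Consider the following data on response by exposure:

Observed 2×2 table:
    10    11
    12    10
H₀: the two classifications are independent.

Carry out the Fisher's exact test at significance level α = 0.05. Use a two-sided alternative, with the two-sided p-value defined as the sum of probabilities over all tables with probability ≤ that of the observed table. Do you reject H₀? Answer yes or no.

reject H₀: no

Margins: r₁=21, r₂=22, c₁=22, c₂=21, n=43
p_obs = C(21,10)·C(22,12)/C(43,22); sum pmf over tables with pmf ≤ p_obs
p-value (two-sided) = 0.76349
At α=0.05: p ≥ α → fail to reject H₀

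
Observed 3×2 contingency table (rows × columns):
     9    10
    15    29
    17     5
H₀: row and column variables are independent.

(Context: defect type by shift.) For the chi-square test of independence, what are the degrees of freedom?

df = (r−1)(c−1) = (3−1)·(2−1) = 2

degrees of freedom = 2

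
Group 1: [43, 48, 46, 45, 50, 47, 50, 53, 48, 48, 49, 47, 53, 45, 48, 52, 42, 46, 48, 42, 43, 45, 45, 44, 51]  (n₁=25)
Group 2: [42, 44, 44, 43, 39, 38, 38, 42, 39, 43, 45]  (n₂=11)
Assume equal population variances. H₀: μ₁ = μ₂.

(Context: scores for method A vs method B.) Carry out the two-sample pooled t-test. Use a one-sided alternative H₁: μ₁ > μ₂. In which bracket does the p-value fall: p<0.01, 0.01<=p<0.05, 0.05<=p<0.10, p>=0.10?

x̄₁=47.120, s₁=3.219, n₁=25
x̄₂=41.545, s₂=2.583, n₂=11
s_p² = [24·3.219² + 10·2.583²]/34 = 9.2755
SE = √(s_p²·(1/25+1/11)) = 1.1019
t = (47.120−41.545)/1.1019 = 5.0589
df = 34
p-value (one-sided, H₁ greater) = 0.00001
→ bracket: p<0.01

p-value bracket: p<0.01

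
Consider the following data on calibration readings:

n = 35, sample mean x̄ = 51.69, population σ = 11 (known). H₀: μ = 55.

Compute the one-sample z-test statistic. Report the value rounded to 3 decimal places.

SE = σ/√n = 11/√35 = 1.8593
z = (x̄−μ₀)/SE = (51.69−55)/1.8593 = -1.7802

test statistic = -1.780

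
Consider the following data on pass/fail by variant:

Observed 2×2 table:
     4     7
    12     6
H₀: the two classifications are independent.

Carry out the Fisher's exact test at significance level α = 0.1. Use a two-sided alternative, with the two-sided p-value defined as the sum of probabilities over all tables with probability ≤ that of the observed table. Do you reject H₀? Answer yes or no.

reject H₀: no

Margins: r₁=11, r₂=18, c₁=16, c₂=13, n=29
p_obs = C(11,4)·C(18,12)/C(29,16); sum pmf over tables with pmf ≤ p_obs
p-value (two-sided) = 0.14264
At α=0.1: p ≥ α → fail to reject H₀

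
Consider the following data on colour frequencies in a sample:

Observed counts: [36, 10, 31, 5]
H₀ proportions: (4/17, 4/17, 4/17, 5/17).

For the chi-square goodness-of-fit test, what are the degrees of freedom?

df = k − 1 = 4 − 1 = 3

degrees of freedom = 3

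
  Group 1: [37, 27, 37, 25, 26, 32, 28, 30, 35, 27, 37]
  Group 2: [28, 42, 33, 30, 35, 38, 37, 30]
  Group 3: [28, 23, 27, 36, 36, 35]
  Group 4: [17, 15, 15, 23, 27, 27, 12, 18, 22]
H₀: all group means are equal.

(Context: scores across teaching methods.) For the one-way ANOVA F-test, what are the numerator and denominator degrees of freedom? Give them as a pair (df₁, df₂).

k = 4 groups, N = 34 total
df = (k−1, N−k) = (4−1, 34−4) = (3, 30)

degrees of freedom = [3, 30]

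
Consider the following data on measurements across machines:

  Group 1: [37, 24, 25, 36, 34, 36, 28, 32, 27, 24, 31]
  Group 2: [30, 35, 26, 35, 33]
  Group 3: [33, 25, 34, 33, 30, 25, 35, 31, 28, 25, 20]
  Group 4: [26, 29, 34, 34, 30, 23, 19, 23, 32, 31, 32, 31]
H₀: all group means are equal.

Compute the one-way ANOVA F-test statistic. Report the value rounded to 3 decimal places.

test statistic = 0.661

Group means [30.36, 31.80, 29.00, 28.67], grand mean 29.641
SSB = Σnᵢ(x̄ᵢ−x̄)² = 44.962; SSW = ΣΣ(x−x̄ᵢ)² = 794.012
MSB = 44.962/3 = 14.9874; MSW = 794.012/35 = 22.6861
F = MSB/MSW = 0.6606
df = (3, 35)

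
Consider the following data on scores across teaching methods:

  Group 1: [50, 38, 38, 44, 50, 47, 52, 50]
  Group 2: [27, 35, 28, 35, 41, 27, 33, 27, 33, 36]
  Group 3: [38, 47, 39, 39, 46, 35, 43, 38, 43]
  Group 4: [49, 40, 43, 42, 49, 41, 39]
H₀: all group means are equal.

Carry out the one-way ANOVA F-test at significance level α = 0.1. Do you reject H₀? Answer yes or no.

reject H₀: yes

Group means [46.12, 32.20, 40.89, 43.29], grand mean 40.059
SSB = Σnᵢ(x̄ᵢ−x̄)² = 991.090; SSW = ΣΣ(x−x̄ᵢ)² = 656.792
MSB = 991.090/3 = 330.3633; MSW = 656.792/30 = 21.8931
F = MSB/MSW = 15.0898
df = (3, 30)
p-value (upper-tail) = 0.00000
At α=0.1: p < α → reject H₀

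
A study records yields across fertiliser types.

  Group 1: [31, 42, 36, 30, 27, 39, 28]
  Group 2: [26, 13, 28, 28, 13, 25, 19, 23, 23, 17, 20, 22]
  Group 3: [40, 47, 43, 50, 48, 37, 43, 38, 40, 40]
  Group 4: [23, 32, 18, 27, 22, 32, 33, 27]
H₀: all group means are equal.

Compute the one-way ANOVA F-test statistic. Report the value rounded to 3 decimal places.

Group means [33.29, 21.42, 42.60, 26.75], grand mean 30.541
SSB = Σnᵢ(x̄ᵢ−x̄)² = 2620.944; SSW = ΣΣ(x−x̄ᵢ)² = 878.245
MSB = 2620.944/3 = 873.6480; MSW = 878.245/33 = 26.6135
F = MSB/MSW = 32.8273
df = (3, 33)

test statistic = 32.827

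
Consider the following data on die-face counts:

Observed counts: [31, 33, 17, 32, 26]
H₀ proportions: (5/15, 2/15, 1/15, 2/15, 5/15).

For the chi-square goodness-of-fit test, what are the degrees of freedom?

df = k − 1 = 5 − 1 = 4

degrees of freedom = 4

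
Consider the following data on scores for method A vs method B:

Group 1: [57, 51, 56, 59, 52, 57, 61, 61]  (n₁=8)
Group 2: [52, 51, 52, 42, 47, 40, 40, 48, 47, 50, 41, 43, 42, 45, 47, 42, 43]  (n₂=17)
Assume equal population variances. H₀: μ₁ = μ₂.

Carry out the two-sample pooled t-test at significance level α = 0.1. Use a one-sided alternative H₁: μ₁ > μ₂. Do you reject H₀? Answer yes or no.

reject H₀: yes

x̄₁=56.750, s₁=3.732, n₁=8
x̄₂=45.412, s₂=4.169, n₂=17
s_p² = [7·3.732² + 16·4.169²]/23 = 16.3312
SE = √(s_p²·(1/8+1/17)) = 1.7326
t = (56.750−45.412)/1.7326 = 6.5439
df = 23
p-value (one-sided, H₁ greater) = 0.00000
At α=0.1: p < α → reject H₀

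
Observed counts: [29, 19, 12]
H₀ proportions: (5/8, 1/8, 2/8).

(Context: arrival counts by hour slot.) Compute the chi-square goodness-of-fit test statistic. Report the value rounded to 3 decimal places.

test statistic = 20.160

n = 60; E_i = n·p_i = [37.50, 7.50, 15.00]
χ² = (29−37.50)²/37.50 + (19−7.50)²/7.50 + (12−15.00)²/15.00 = 20.1600
df = 2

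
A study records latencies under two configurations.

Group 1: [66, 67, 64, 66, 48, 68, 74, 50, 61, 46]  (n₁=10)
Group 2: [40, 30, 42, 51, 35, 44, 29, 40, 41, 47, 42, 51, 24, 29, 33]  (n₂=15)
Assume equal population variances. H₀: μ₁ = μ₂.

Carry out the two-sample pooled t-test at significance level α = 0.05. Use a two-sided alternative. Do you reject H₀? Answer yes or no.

reject H₀: yes

x̄₁=61.000, s₁=9.592, n₁=10
x̄₂=38.533, s₂=8.262, n₂=15
s_p² = [9·9.592² + 14·8.262²]/23 = 77.5536
SE = √(s_p²·(1/10+1/15)) = 3.5952
t = (61.000−38.533)/3.5952 = 6.2490
df = 23
p-value (two-sided) = 0.00000
At α=0.05: p < α → reject H₀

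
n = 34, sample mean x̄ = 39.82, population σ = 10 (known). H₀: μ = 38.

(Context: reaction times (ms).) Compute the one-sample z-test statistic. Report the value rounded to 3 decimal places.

test statistic = 1.061

SE = σ/√n = 10/√34 = 1.7150
z = (x̄−μ₀)/SE = (39.82−38)/1.7150 = 1.0612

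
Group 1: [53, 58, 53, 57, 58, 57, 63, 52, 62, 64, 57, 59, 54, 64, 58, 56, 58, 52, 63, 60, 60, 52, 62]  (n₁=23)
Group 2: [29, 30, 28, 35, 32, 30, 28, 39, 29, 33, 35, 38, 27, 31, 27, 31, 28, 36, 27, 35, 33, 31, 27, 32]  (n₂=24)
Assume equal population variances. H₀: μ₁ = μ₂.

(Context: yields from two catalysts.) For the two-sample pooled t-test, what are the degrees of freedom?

degrees of freedom = 45

df = n₁ + n₂ − 2 = 23 + 24 − 2 = 45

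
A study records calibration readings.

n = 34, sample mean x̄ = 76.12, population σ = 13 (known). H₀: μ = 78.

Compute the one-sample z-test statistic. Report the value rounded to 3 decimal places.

SE = σ/√n = 13/√34 = 2.2295
z = (x̄−μ₀)/SE = (76.12−78)/2.2295 = -0.8432

test statistic = -0.843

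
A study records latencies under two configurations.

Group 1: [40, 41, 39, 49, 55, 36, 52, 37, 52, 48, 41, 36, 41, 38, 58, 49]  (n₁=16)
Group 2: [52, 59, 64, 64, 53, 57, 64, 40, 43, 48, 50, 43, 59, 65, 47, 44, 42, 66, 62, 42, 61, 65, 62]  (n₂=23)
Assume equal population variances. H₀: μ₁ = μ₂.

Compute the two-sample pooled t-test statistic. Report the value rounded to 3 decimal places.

test statistic = -3.614

x̄₁=44.500, s₁=7.248, n₁=16
x̄₂=54.435, s₂=9.169, n₂=23
s_p² = [15·7.248² + 22·9.169²]/37 = 71.2879
SE = √(s_p²·(1/16+1/23)) = 2.7486
t = (44.500−54.435)/2.7486 = -3.6144
df = 37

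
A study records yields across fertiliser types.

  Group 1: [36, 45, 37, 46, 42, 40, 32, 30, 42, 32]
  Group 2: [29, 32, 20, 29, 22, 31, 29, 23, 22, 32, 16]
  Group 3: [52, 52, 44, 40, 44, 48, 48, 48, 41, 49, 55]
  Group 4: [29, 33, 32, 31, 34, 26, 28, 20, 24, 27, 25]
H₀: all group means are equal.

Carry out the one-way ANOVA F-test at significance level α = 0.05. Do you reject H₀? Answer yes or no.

reject H₀: yes

Group means [38.20, 25.91, 47.36, 28.09], grand mean 34.814
SSB = Σnᵢ(x̄ᵢ−x̄)² = 3216.548; SSW = ΣΣ(x−x̄ᵢ)² = 993.964
MSB = 3216.548/3 = 1072.1827; MSW = 993.964/39 = 25.4862
F = MSB/MSW = 42.0691
df = (3, 39)
p-value (upper-tail) = 0.00000
At α=0.05: p < α → reject H₀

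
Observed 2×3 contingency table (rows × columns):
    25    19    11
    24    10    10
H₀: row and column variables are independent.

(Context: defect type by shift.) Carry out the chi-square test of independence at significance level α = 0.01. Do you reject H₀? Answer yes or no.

Row totals [55, 44], col totals [49, 29, 21], n=99
χ² = (25−27.22)²/27.22 + (19−16.11)²/16.11 + (11−11.67)²/11.67 + (24−21.78)²/21.78 + (10−12.89)²/12.89 + (10−9.33)²/9.33 = 1.6594
df = 2
p-value (upper-tail) = 0.43618
At α=0.01: p ≥ α → fail to reject H₀

reject H₀: no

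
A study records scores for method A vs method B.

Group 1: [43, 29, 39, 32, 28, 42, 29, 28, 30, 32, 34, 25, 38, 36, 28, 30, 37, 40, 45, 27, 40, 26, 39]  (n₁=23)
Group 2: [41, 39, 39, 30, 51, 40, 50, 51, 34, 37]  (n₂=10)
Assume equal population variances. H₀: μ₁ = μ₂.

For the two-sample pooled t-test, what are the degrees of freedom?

df = n₁ + n₂ − 2 = 23 + 10 − 2 = 31

degrees of freedom = 31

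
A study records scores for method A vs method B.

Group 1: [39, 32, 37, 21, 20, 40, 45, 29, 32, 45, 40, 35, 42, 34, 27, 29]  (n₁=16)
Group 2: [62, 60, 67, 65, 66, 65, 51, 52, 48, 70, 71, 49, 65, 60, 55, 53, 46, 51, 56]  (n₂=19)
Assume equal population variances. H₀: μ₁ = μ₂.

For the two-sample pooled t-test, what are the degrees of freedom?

degrees of freedom = 33

df = n₁ + n₂ − 2 = 16 + 19 − 2 = 33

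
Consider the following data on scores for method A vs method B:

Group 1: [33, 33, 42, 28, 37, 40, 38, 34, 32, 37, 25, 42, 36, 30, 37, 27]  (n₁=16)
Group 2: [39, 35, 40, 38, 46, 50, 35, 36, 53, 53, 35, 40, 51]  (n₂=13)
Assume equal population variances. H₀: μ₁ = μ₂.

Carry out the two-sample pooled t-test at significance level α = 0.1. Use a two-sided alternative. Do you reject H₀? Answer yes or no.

x̄₁=34.438, s₁=5.138, n₁=16
x̄₂=42.385, s₂=7.171, n₂=13
s_p² = [15·5.138² + 12·7.171²]/27 = 37.5191
SE = √(s_p²·(1/16+1/13)) = 2.2871
t = (34.438−42.385)/2.2871 = -3.4747
df = 27
p-value (two-sided) = 0.00174
At α=0.1: p < α → reject H₀

reject H₀: yes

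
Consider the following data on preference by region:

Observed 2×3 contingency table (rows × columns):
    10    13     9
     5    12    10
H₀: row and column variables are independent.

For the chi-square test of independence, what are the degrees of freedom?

df = (r−1)(c−1) = (2−1)·(3−1) = 2

degrees of freedom = 2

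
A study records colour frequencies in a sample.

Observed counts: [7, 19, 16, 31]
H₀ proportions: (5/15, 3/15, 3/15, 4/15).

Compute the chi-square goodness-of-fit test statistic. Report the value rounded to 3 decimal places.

test statistic = 20.640

n = 73; E_i = n·p_i = [24.33, 14.60, 14.60, 19.47]
χ² = (7−24.33)²/24.33 + (19−14.60)²/14.60 + (16−14.60)²/14.60 + (31−19.47)²/19.47 = 20.6404
df = 3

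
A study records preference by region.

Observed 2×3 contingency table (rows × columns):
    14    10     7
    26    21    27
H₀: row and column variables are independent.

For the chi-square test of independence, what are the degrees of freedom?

degrees of freedom = 2

df = (r−1)(c−1) = (2−1)·(3−1) = 2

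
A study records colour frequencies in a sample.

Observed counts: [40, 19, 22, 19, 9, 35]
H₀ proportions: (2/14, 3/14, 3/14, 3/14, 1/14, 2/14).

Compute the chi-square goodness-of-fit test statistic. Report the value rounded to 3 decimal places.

test statistic = 40.285

n = 144; E_i = n·p_i = [20.57, 30.86, 30.86, 30.86, 10.29, 20.57]
χ² = (40−20.57)²/20.57 + (19−30.86)²/30.86 + (22−30.86)²/30.86 + (19−30.86)²/30.86 + (9−10.29)²/10.29 + (35−20.57)²/20.57 = 40.2847
df = 5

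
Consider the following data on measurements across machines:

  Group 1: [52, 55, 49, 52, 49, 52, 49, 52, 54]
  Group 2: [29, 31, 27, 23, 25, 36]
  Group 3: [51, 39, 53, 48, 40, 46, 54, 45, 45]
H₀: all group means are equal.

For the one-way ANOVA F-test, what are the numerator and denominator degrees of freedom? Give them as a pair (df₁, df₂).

k = 3 groups, N = 24 total
df = (k−1, N−k) = (3−1, 24−3) = (2, 21)

degrees of freedom = [2, 21]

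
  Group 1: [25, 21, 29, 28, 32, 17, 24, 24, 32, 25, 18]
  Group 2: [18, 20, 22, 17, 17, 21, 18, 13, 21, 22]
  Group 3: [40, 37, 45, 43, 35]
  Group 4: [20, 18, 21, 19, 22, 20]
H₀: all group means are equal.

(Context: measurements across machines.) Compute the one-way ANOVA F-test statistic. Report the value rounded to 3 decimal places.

test statistic = 37.783

Group means [25.00, 18.90, 40.00, 20.00], grand mean 24.500
SSB = Σnᵢ(x̄ᵢ−x̄)² = 1639.100; SSW = ΣΣ(x−x̄ᵢ)² = 404.900
MSB = 1639.100/3 = 546.3667; MSW = 404.900/28 = 14.4607
F = MSB/MSW = 37.7828
df = (3, 28)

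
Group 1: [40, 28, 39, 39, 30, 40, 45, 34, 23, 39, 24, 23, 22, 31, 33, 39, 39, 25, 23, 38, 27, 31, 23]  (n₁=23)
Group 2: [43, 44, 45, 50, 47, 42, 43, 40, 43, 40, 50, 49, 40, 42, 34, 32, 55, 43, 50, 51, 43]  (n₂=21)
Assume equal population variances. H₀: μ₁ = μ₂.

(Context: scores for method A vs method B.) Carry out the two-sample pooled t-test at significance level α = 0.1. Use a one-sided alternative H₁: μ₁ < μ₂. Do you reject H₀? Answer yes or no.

reject H₀: yes

x̄₁=31.957, s₁=7.283, n₁=23
x̄₂=44.095, s₂=5.558, n₂=21
s_p² = [22·7.283² + 20·5.558²]/42 = 42.4944
SE = √(s_p²·(1/23+1/21)) = 1.9675
t = (31.957−44.095)/1.9675 = -6.1696
df = 42
p-value (one-sided, H₁ less) = 0.00000
At α=0.1: p < α → reject H₀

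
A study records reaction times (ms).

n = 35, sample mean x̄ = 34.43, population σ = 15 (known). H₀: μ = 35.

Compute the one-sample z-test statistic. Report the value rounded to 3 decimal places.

test statistic = -0.225

SE = σ/√n = 15/√35 = 2.5355
z = (x̄−μ₀)/SE = (34.43−35)/2.5355 = -0.2248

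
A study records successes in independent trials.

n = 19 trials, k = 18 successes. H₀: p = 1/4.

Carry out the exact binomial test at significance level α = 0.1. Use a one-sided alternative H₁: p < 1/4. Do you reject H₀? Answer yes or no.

Exact binomial: n=19, k=18, p₀=1/4=0.2500
P(X≤18) from Σ C(n,i)·p₀^i·(1−p₀)^(n−i)
p-value (one-sided, H₁ less) = 1.00000
At α=0.1: p ≥ α → fail to reject H₀

reject H₀: no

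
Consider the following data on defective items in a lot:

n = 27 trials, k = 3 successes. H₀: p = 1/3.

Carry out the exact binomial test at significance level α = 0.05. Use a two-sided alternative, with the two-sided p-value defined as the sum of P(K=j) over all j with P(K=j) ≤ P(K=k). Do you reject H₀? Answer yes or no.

Exact binomial: n=27, k=3, p₀=1/3=0.3333
P(X=j) = C(n,j)·p₀^j·(1−p₀)^(n−j); p = Σ P(X=j) over j with P(X=j) ≤ P(X=3)
p-value (two-sided) = 0.01328
At α=0.05: p < α → reject H₀

reject H₀: yes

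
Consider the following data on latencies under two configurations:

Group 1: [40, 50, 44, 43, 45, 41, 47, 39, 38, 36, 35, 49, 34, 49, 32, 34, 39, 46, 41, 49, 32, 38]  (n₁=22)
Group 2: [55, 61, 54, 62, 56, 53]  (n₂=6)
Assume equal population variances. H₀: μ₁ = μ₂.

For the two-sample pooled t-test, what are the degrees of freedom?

df = n₁ + n₂ − 2 = 22 + 6 − 2 = 26

degrees of freedom = 26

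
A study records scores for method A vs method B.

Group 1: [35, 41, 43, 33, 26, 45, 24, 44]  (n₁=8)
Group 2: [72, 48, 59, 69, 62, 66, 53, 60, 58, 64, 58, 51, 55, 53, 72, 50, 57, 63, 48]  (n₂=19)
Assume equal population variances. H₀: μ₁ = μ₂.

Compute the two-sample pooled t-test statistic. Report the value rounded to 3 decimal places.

test statistic = -6.904

x̄₁=36.375, s₁=8.210, n₁=8
x̄₂=58.842, s₂=7.522, n₂=19
s_p² = [7·8.210² + 18·7.522²]/25 = 59.6161
SE = √(s_p²·(1/8+1/19)) = 3.2542
t = (36.375−58.842)/3.2542 = -6.9041
df = 25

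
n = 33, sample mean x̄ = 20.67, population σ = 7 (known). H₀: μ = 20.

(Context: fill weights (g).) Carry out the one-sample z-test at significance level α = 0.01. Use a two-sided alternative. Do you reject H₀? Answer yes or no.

reject H₀: no

SE = σ/√n = 7/√33 = 1.2185
z = (x̄−μ₀)/SE = (20.67−20)/1.2185 = 0.5498
p-value (two-sided) = 0.58243
At α=0.01: p ≥ α → fail to reject H₀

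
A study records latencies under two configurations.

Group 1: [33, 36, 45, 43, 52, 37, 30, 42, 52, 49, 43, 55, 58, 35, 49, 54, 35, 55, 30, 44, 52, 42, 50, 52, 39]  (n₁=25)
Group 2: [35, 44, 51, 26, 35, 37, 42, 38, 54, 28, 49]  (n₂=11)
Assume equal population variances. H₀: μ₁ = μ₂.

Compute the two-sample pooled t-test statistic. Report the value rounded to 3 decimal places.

x̄₁=44.480, s₁=8.412, n₁=25
x̄₂=39.909, s₂=9.060, n₂=11
s_p² = [24·8.412² + 10·9.060²]/34 = 74.0926
SE = √(s_p²·(1/25+1/11)) = 3.1144
t = (44.480−39.909)/3.1144 = 1.4677
df = 34

test statistic = 1.468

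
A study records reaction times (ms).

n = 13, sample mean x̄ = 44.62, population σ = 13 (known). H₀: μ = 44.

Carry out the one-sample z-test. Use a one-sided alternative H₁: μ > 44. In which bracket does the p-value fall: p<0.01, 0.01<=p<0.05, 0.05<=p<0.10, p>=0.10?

p-value bracket: p>=0.10

SE = σ/√n = 13/√13 = 3.6056
z = (x̄−μ₀)/SE = (44.62−44)/3.6056 = 0.1720
p-value (one-sided, H₁ greater) = 0.43174
→ bracket: p>=0.10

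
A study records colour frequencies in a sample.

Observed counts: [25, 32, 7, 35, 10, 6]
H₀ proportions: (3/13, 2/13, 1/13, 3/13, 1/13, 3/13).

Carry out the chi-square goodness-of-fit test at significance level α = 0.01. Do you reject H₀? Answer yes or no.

n = 115; E_i = n·p_i = [26.54, 17.69, 8.85, 26.54, 8.85, 26.54]
χ² = (25−26.54)²/26.54 + (32−17.69)²/17.69 + (7−8.85)²/8.85 + (35−26.54)²/26.54 + (10−8.85)²/8.85 + (6−26.54)²/26.54 = 30.7884
df = 5
p-value (upper-tail) = 0.00001
At α=0.01: p < α → reject H₀

reject H₀: yes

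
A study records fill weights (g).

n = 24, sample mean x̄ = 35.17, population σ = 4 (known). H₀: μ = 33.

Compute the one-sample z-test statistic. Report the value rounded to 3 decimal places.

test statistic = 2.658

SE = σ/√n = 4/√24 = 0.8165
z = (x̄−μ₀)/SE = (35.17−33)/0.8165 = 2.6577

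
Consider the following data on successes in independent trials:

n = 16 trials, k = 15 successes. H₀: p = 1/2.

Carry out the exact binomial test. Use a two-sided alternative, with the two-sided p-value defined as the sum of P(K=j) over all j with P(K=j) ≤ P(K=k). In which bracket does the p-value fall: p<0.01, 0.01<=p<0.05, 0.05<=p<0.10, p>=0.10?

Exact binomial: n=16, k=15, p₀=1/2=0.5000
P(X=j) = C(n,j)·p₀^j·(1−p₀)^(n−j); p = Σ P(X=j) over j with P(X=j) ≤ P(X=15)
p-value (two-sided) = 0.00052
→ bracket: p<0.01

p-value bracket: p<0.01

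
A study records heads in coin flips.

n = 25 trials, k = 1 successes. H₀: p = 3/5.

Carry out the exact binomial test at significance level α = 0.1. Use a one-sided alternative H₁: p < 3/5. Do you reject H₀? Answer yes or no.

reject H₀: yes

Exact binomial: n=25, k=1, p₀=3/5=0.6000
P(X≤1) from Σ C(n,i)·p₀^i·(1−p₀)^(n−i)
p-value (one-sided, H₁ less) = 0.00000
At α=0.1: p < α → reject H₀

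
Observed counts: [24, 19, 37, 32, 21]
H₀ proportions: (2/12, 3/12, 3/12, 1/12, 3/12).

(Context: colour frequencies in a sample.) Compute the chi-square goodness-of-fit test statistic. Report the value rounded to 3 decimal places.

n = 133; E_i = n·p_i = [22.17, 33.25, 33.25, 11.08, 33.25]
χ² = (24−22.17)²/22.17 + (19−33.25)²/33.25 + (37−33.25)²/33.25 + (32−11.08)²/11.08 + (21−33.25)²/33.25 = 50.6692
df = 4

test statistic = 50.669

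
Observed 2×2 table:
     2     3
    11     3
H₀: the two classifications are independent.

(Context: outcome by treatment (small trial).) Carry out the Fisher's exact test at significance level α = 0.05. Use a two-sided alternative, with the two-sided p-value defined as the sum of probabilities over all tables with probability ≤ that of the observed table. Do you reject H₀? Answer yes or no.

reject H₀: no

Margins: r₁=5, r₂=14, c₁=13, c₂=6, n=19
p_obs = C(5,2)·C(14,11)/C(19,13); sum pmf over tables with pmf ≤ p_obs
p-value (two-sided) = 0.26213
At α=0.05: p ≥ α → fail to reject H₀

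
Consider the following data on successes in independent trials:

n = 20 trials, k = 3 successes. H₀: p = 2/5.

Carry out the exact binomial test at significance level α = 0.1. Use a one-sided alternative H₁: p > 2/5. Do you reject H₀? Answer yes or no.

Exact binomial: n=20, k=3, p₀=2/5=0.4000
P(X≥3) from Σ C(n,i)·p₀^i·(1−p₀)^(n−i)
p-value (one-sided, H₁ greater) = 0.99639
At α=0.1: p ≥ α → fail to reject H₀

reject H₀: no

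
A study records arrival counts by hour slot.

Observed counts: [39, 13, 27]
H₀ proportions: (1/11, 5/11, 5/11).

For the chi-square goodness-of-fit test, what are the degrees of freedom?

df = k − 1 = 3 − 1 = 2

degrees of freedom = 2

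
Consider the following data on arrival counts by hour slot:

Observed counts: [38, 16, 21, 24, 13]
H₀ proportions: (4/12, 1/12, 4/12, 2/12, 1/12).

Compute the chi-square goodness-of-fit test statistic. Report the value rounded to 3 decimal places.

n = 112; E_i = n·p_i = [37.33, 9.33, 37.33, 18.67, 9.33]
χ² = (38−37.33)²/37.33 + (16−9.33)²/9.33 + (21−37.33)²/37.33 + (24−18.67)²/18.67 + (13−9.33)²/9.33 = 14.8839
df = 4

test statistic = 14.884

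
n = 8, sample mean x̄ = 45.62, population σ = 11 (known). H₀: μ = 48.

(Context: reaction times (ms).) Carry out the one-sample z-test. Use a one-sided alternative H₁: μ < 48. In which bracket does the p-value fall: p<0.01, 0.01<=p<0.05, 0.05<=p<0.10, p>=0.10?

SE = σ/√n = 11/√8 = 3.8891
z = (x̄−μ₀)/SE = (45.62−48)/3.8891 = -0.6120
p-value (one-sided, H₁ less) = 0.27028
→ bracket: p>=0.10

p-value bracket: p>=0.10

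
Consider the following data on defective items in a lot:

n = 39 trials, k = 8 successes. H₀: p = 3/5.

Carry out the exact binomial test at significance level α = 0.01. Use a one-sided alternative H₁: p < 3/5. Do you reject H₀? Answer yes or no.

reject H₀: yes

Exact binomial: n=39, k=8, p₀=3/5=0.6000
P(X≤8) from Σ C(n,i)·p₀^i·(1−p₀)^(n−i)
p-value (one-sided, H₁ less) = 0.00000
At α=0.01: p < α → reject H₀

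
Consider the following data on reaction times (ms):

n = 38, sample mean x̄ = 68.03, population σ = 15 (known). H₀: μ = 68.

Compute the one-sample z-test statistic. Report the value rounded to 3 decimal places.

test statistic = 0.012

SE = σ/√n = 15/√38 = 2.4333
z = (x̄−μ₀)/SE = (68.03−68)/2.4333 = 0.0123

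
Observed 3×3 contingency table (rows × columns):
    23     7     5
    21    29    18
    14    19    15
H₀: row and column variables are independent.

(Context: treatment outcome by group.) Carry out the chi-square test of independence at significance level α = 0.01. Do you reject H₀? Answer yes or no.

reject H₀: yes

Row totals [35, 68, 48], col totals [58, 55, 38], n=151
χ² = (23−13.44)²/13.44 + (7−12.75)²/12.75 + (5−8.81)²/8.81 + (21−26.12)²/26.12 + (29−24.77)²/24.77 + (18−17.11)²/17.11 + (14−18.44)²/18.44 + (19−17.48)²/17.48 + (15−12.08)²/12.08 = 14.7091
df = 4
p-value (upper-tail) = 0.00534
At α=0.01: p < α → reject H₀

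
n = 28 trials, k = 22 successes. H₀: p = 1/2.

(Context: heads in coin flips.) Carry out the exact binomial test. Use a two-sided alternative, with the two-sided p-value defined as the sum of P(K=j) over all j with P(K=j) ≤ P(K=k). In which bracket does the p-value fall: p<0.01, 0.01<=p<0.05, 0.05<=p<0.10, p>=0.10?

p-value bracket: p<0.01

Exact binomial: n=28, k=22, p₀=1/2=0.5000
P(X=j) = C(n,j)·p₀^j·(1−p₀)^(n−j); p = Σ P(X=j) over j with P(X=j) ≤ P(X=22)
p-value (two-sided) = 0.00372
→ bracket: p<0.01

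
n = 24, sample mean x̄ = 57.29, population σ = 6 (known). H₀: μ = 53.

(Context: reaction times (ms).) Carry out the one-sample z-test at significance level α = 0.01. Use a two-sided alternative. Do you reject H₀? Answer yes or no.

SE = σ/√n = 6/√24 = 1.2247
z = (x̄−μ₀)/SE = (57.29−53)/1.2247 = 3.5028
p-value (two-sided) = 0.00046
At α=0.01: p < α → reject H₀

reject H₀: yes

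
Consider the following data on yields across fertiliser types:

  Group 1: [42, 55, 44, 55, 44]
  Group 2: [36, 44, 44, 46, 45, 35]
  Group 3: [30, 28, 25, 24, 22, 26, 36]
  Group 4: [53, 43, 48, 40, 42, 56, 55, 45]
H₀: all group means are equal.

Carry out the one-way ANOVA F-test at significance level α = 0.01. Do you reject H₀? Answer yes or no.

Group means [48.00, 41.67, 27.29, 47.75], grand mean 40.885
SSB = Σnᵢ(x̄ᵢ−x̄)² = 1928.392; SSW = ΣΣ(x−x̄ᵢ)² = 684.262
MSB = 1928.392/3 = 642.7973; MSW = 684.262/22 = 31.1028
F = MSB/MSW = 20.6669
df = (3, 22)
p-value (upper-tail) = 0.00000
At α=0.01: p < α → reject H₀

reject H₀: yes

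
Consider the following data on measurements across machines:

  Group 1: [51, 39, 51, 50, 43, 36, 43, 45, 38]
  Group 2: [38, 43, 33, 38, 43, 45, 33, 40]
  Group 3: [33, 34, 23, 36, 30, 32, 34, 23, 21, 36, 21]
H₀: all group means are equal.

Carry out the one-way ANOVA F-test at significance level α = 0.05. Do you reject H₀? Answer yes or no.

reject H₀: yes

Group means [44.00, 39.12, 29.36], grand mean 36.857
SSB = Σnᵢ(x̄ᵢ−x̄)² = 1118.008; SSW = ΣΣ(x−x̄ᵢ)² = 777.420
MSB = 1118.008/2 = 559.0041; MSW = 777.420/25 = 31.0968
F = MSB/MSW = 17.9762
df = (2, 25)
p-value (upper-tail) = 0.00001
At α=0.05: p < α → reject H₀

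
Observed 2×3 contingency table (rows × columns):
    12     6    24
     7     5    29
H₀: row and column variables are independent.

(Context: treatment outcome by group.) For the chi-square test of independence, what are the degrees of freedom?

degrees of freedom = 2

df = (r−1)(c−1) = (2−1)·(3−1) = 2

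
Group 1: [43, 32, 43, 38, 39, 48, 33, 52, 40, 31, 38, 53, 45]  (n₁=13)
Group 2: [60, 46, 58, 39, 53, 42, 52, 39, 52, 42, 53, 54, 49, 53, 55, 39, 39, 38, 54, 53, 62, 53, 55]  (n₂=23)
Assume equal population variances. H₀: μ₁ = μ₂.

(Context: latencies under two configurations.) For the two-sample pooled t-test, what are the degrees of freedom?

degrees of freedom = 34

df = n₁ + n₂ − 2 = 13 + 23 − 2 = 34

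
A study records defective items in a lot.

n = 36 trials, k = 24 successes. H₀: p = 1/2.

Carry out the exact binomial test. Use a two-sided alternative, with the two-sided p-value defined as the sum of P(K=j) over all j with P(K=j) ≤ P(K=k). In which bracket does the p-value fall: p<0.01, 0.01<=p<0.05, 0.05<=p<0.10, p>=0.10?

Exact binomial: n=36, k=24, p₀=1/2=0.5000
P(X=j) = C(n,j)·p₀^j·(1−p₀)^(n−j); p = Σ P(X=j) over j with P(X=j) ≤ P(X=24)
p-value (two-sided) = 0.06525
→ bracket: 0.05<=p<0.10

p-value bracket: 0.05<=p<0.10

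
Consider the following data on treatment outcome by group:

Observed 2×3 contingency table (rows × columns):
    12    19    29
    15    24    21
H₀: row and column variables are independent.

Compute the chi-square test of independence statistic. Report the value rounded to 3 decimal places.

Row totals [60, 60], col totals [27, 43, 50], n=120
χ² = (12−13.50)²/13.50 + (19−21.50)²/21.50 + (29−25.00)²/25.00 + (15−13.50)²/13.50 + (24−21.50)²/21.50 + (21−25.00)²/25.00 = 2.1947
df = 2

test statistic = 2.195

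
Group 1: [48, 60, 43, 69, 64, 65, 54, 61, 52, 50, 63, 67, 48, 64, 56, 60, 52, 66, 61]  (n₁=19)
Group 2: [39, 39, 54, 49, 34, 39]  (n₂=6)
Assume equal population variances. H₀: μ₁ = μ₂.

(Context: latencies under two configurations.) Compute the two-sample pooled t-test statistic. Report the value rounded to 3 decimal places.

test statistic = 4.461

x̄₁=58.053, s₁=7.524, n₁=19
x̄₂=42.333, s₂=7.528, n₂=6
s_p² = [18·7.524² + 5·7.528²]/23 = 56.6209
SE = √(s_p²·(1/19+1/6)) = 3.5238
t = (58.053−42.333)/3.5238 = 4.4609
df = 23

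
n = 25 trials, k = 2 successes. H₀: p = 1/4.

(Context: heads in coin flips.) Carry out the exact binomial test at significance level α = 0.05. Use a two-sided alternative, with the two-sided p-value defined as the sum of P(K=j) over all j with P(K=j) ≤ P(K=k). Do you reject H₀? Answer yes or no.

reject H₀: no

Exact binomial: n=25, k=2, p₀=1/4=0.2500
P(X=j) = C(n,j)·p₀^j·(1−p₀)^(n−j); p = Σ P(X=j) over j with P(X=j) ≤ P(X=2)
p-value (two-sided) = 0.06178
At α=0.05: p ≥ α → fail to reject H₀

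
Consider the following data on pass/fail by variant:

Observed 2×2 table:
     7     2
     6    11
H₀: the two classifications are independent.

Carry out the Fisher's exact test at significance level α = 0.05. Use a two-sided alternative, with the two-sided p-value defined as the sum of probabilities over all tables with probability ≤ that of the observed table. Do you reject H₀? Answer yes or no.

reject H₀: no

Margins: r₁=9, r₂=17, c₁=13, c₂=13, n=26
p_obs = C(9,7)·C(17,6)/C(26,13); sum pmf over tables with pmf ≤ p_obs
p-value (two-sided) = 0.09684
At α=0.05: p ≥ α → fail to reject H₀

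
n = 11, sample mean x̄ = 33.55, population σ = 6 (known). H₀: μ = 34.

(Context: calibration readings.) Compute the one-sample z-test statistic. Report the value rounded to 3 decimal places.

test statistic = -0.249

SE = σ/√n = 6/√11 = 1.8091
z = (x̄−μ₀)/SE = (33.55−34)/1.8091 = -0.2487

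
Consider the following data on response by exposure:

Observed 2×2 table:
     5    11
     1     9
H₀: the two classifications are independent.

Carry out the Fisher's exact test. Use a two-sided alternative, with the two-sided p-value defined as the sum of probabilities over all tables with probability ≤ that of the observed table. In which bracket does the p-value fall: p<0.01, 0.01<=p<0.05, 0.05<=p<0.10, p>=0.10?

Margins: r₁=16, r₂=10, c₁=6, c₂=20, n=26
p_obs = C(16,5)·C(10,1)/C(26,6); sum pmf over tables with pmf ≤ p_obs
p-value (two-sided) = 0.35239
→ bracket: p>=0.10

p-value bracket: p>=0.10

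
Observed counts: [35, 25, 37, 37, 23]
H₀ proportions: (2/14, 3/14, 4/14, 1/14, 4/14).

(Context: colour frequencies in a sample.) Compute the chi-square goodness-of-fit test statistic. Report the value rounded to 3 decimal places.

test statistic = 80.584

n = 157; E_i = n·p_i = [22.43, 33.64, 44.86, 11.21, 44.86]
χ² = (35−22.43)²/22.43 + (25−33.64)²/33.64 + (37−44.86)²/44.86 + (37−11.21)²/11.21 + (23−44.86)²/44.86 = 80.5839
df = 4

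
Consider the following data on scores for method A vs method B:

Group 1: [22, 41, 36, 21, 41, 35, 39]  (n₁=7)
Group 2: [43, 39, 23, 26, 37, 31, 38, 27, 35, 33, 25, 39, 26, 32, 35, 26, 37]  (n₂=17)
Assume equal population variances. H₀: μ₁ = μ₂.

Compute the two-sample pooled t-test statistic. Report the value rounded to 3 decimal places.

test statistic = 0.359

x̄₁=33.571, s₁=8.561, n₁=7
x̄₂=32.471, s₂=6.043, n₂=17
s_p² = [6·8.561² + 16·6.043²]/22 = 46.5432
SE = √(s_p²·(1/7+1/17)) = 3.0638
t = (33.571−32.471)/3.0638 = 0.3593
df = 22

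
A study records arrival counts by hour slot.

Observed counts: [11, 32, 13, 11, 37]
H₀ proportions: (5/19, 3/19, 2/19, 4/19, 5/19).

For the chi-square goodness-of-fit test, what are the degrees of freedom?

degrees of freedom = 4

df = k − 1 = 5 − 1 = 4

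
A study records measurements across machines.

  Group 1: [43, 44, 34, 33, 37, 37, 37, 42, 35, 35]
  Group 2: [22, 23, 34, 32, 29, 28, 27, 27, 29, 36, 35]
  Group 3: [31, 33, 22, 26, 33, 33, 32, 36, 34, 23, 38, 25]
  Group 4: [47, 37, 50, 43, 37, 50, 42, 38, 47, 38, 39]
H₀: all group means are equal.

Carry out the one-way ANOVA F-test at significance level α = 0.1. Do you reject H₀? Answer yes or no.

Group means [37.70, 29.27, 30.50, 42.55], grand mean 34.841
SSB = Σnᵢ(x̄ᵢ−x̄)² = 1301.877; SSW = ΣΣ(x−x̄ᵢ)² = 916.009
MSB = 1301.877/3 = 433.9591; MSW = 916.009/40 = 22.9002
F = MSB/MSW = 18.9500
df = (3, 40)
p-value (upper-tail) = 0.00000
At α=0.1: p < α → reject H₀

reject H₀: yes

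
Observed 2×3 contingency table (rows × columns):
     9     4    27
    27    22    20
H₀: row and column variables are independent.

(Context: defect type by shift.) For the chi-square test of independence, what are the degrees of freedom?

df = (r−1)(c−1) = (2−1)·(3−1) = 2

degrees of freedom = 2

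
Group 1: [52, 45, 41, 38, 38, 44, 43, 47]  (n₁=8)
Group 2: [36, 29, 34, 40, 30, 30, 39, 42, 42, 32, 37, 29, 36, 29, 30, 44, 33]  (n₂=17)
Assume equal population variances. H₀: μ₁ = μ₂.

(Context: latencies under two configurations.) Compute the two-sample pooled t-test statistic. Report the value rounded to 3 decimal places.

test statistic = 4.042

x̄₁=43.500, s₁=4.690, n₁=8
x̄₂=34.824, s₂=5.139, n₂=17
s_p² = [7·4.690² + 16·5.139²]/23 = 25.0639
SE = √(s_p²·(1/8+1/17)) = 2.1465
t = (43.500−34.824)/2.1465 = 4.0422
df = 23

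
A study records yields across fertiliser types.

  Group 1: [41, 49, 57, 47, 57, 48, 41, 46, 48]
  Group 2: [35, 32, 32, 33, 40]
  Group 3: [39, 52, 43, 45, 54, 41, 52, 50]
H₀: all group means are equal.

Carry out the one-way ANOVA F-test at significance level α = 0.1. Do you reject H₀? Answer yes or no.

reject H₀: yes

Group means [48.22, 34.40, 47.00], grand mean 44.636
SSB = Σnᵢ(x̄ᵢ−x̄)² = 684.335; SSW = ΣΣ(x−x̄ᵢ)² = 538.756
MSB = 684.335/2 = 342.1677; MSW = 538.756/19 = 28.3556
F = MSB/MSW = 12.0670
df = (2, 19)
p-value (upper-tail) = 0.00041
At α=0.1: p < α → reject H₀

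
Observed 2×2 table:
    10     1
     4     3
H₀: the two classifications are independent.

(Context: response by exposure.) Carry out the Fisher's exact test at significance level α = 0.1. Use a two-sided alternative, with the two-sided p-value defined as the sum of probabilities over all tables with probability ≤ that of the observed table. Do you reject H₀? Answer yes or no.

Margins: r₁=11, r₂=7, c₁=14, c₂=4, n=18
p_obs = C(11,10)·C(7,4)/C(18,14); sum pmf over tables with pmf ≤ p_obs
p-value (two-sided) = 0.24510
At α=0.1: p ≥ α → fail to reject H₀

reject H₀: no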